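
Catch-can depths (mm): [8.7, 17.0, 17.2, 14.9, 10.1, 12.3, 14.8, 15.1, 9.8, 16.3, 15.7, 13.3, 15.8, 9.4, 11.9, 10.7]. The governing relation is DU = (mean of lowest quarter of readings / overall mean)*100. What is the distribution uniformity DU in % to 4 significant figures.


sorted lowest 4 of 16: [8.7, 9.4, 9.8, 10.1] -> mean = 9.50000 mm
overall mean = 13.3125 mm
DU = (9.50000/13.3125)*100 = 71.36 %
Therefore the distribution uniformity DU = 71.36 %.


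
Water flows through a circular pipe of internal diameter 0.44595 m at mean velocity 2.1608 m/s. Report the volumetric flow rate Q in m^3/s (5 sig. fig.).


Approach: apply the continuity equation for pipe flow, Q = A * v with A = pi*(D/2)^2.
A = pi*(0.44595/2)^2 = 0.1561932 m^2
Q = 0.1561932 * 2.1608 = 0.33750 m^3/s
Therefore the volumetric flow rate Q = 0.33750 m^3/s.


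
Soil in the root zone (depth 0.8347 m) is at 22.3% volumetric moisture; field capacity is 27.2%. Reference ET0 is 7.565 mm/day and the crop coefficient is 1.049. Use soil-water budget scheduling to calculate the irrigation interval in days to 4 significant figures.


Approach: apply soil-water budget scheduling, SMD = (FC-theta)/100*depth*1000; ETc = ET0*Kc; interval = SMD/ETc.
Step 1 — soil moisture deficit:
  SMD = (27.2 - 22.3)/100 * 0.8347 * 1000 = 40.9003 mm
Step 2 — daily crop ET (ETc = ET0*Kc):
  ETc = 7.565 * 1.049 = 7.93569 mm/day
Step 3 — irrigation interval (SMD/ETc):
  interval = 40.9003 / 7.93569 = 5.154 days
Therefore the irrigation interval = 5.154 days.


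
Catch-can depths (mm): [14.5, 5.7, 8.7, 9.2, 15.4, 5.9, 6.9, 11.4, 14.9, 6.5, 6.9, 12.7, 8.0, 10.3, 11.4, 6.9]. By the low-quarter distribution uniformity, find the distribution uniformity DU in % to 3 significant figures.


Approach: apply the low-quarter distribution uniformity, DU = (mean of lowest quarter of readings / overall mean)*100.
sorted lowest 4 of 16: [5.7, 5.9, 6.5, 6.9] -> mean = 6.2500 mm
overall mean = 9.7063 mm
DU = (6.2500/9.7063)*100 = 64.4 %
Therefore the distribution uniformity DU = 64.4 %.


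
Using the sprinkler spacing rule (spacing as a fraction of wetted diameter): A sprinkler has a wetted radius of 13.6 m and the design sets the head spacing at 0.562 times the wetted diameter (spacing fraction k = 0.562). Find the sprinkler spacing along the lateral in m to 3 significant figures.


Approach: apply the sprinkler spacing rule (spacing as a fraction of wetted diameter), S = k*(2*R).
S = 0.562 * (2 * 13.6) = 15.3 m
Therefore the sprinkler spacing along the lateral = 15.3 m.


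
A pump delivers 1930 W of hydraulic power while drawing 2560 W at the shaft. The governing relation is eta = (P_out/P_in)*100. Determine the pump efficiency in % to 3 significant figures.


eta = (1930 / 2560) * 100 = 75.4 %
Therefore the pump efficiency = 75.4 %.


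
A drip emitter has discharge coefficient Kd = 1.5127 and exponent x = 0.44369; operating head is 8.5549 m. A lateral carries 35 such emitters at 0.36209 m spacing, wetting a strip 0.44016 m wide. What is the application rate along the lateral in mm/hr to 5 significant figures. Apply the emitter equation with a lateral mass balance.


Approach: apply the emitter equation with a lateral mass balance, q = Kd*h^x; Q = n*q; rate = Q/(n*spacing*width).
Step 1 — single emitter flow (q = Kd*h^x):
  q = 1.5127 * 8.5549^0.44369 = 3.920733 L/hr
Step 2 — total lateral flow: Q = 35 * 3.920733 = 137.2257 L/hr
Step 3 — wetted area: A = 35 * 0.36209 * 0.44016 = 5.578214 m^2
Step 4 — application rate: Q/A = 137.2257/5.578214 = 24.600 mm/hr
Therefore the application rate along the lateral = 24.600 mm/hr.


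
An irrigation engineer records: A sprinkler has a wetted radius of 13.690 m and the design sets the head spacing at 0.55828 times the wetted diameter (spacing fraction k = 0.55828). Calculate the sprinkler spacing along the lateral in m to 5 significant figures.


Approach: apply the sprinkler spacing rule (spacing as a fraction of wetted diameter), S = k*(2*R).
S = 0.55828 * (2 * 13.690) = 15.286 m
Therefore the sprinkler spacing along the lateral = 15.286 m.


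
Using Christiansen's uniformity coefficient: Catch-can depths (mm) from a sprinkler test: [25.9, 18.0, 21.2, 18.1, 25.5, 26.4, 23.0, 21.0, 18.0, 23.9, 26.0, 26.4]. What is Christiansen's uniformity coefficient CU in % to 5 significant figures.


Approach: apply Christiansen's uniformity coefficient, CU = (1 - mean_abs_deviation/mean)*100.
mean = 22.78333 mm
mean |d_i - mean| = 2.936111 mm
CU = (1 - 2.936111/22.78333)*100 = 87.113 %
Therefore Christiansen's uniformity coefficient CU = 87.113 %.


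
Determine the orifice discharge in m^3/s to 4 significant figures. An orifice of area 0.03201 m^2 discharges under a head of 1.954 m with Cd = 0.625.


Approach: apply the orifice equation, Q = Cd*A*sqrt(2*g*h).
Q = 0.625 * 0.03201 * sqrt(2*9.81*1.954) = 0.1239 m^3/s
Therefore the orifice discharge = 0.1239 m^3/s.


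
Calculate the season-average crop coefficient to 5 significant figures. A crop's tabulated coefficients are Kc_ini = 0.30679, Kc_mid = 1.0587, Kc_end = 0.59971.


Approach: apply a simple seasonal average, Kc_avg = (Kc_ini + Kc_mid + Kc_end)/3.
Kc_avg = (0.30679 + 1.0587 + 0.59971)/3 = 0.65507
Therefore the season-average crop coefficient = 0.65507.


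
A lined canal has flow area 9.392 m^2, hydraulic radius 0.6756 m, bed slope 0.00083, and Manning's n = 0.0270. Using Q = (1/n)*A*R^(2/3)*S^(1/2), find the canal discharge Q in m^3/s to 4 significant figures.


Q = (1/0.0270) * 9.392 * 0.6756^(2/3) * 0.00083^(1/2) = 7.716 m^3/s
Therefore the canal discharge Q = 7.716 m^3/s.


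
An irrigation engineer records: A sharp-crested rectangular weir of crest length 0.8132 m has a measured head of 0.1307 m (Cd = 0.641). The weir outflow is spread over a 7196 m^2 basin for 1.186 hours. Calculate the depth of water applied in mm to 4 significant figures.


Approach: apply the rectangular weir equation with a volume-to-depth conversion, Q = (2/3)*Cd*L*sqrt(2g)*H^1.5; d = Q*t/A * 1000.
Step 1 — weir discharge:
  Q = (2/3)*0.641*0.8132*sqrt(2*9.81)*0.1307^1.5 = 0.0727323 m^3/s
Step 2 — volume: V = 0.0727323 * 1.186*3600 = 310.538 m^3
Step 3 — depth: d = V/A * 1000 = 310.538/7196 * 1000 = 43.15 mm
Therefore the depth of water applied = 43.15 mm.


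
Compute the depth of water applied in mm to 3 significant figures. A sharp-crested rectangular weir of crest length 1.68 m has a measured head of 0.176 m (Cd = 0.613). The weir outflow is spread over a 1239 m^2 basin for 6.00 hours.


Approach: apply the rectangular weir equation with a volume-to-depth conversion, Q = (2/3)*Cd*L*sqrt(2g)*H^1.5; d = Q*t/A * 1000.
Step 1 — weir discharge:
  Q = (2/3)*0.613*1.68*sqrt(2*9.81)*0.176^1.5 = 0.22454 m^3/s
Step 2 — volume: V = 0.22454 * 6.00*3600 = 4850.1 m^3
Step 3 — depth: d = V/A * 1000 = 4850.1/1239 * 1000 = 3910 mm
Therefore the depth of water applied = 3910 mm.


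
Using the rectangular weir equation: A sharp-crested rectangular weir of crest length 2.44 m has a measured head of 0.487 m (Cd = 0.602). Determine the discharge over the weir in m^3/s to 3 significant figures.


Approach: apply the rectangular weir equation, Q = (2/3)*Cd*L*sqrt(2g)*H^1.5.
Q = (2/3)*0.602*2.44*sqrt(2*9.81)*0.487^1.5 = 1.47 m^3/s
Therefore the discharge over the weir = 1.47 m^3/s.


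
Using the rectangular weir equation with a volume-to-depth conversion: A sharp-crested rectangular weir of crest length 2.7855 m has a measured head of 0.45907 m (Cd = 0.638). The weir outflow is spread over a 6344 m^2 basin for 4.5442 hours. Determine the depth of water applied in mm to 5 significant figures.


Approach: apply the rectangular weir equation with a volume-to-depth conversion, Q = (2/3)*Cd*L*sqrt(2g)*H^1.5; d = Q*t/A * 1000.
Step 1 — weir discharge:
  Q = (2/3)*0.638*2.7855*sqrt(2*9.81)*0.45907^1.5 = 1.632302 m^3/s
Step 2 — volume: V = 1.632302 * 4.5442*3600 = 26703.02 m^3
Step 3 — depth: d = V/A * 1000 = 26703.02/6344 * 1000 = 4209.2 mm
Therefore the depth of water applied = 4209.2 mm.


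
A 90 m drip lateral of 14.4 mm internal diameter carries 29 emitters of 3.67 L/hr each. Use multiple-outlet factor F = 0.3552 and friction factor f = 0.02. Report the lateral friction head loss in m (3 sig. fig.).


Approach: apply Darcy-Weisbach with the multiple-outlet F-factor, Q = n*q/(3600*1000) m^3/s; v = Q/A; hf = F*f*(L/D)*(v^2/(2g)).
Q = 29*3.67/(3600*1000) = 2.9564e-05 m^3/s
A = pi*(14.4e-3/2)^2 = 1.6286e-04 m^2, so v = Q/A = 0.18153 m/s
hf = 0.3552*0.02*(90/0.0144)*(0.18153^2/(2*9.81)) = 0.0746 m
Therefore the lateral friction head loss = 0.0746 m.


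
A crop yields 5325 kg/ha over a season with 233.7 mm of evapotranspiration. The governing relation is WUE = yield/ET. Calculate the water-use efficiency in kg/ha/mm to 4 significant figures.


WUE = 5325 / 233.7 = 22.79 kg/ha/mm
Therefore the water-use efficiency = 22.79 kg/ha/mm.


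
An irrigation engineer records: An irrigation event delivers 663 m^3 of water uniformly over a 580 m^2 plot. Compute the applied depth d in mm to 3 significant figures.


Approach: apply depth from volume over area, d = (V/A)*1000.
d = (663 / 580) * 1000 = 1140 mm
Therefore the applied depth d = 1140 mm.


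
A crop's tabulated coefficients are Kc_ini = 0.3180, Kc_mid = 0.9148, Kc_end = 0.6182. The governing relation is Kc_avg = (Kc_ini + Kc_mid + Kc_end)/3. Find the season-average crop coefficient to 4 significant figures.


Kc_avg = (0.3180 + 0.9148 + 0.6182)/3 = 0.6170
Therefore the season-average crop coefficient = 0.6170.


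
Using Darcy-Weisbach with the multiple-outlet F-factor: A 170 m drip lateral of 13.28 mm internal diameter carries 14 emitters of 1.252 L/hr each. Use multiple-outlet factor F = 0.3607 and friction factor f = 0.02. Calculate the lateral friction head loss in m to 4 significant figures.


Approach: apply Darcy-Weisbach with the multiple-outlet F-factor, Q = n*q/(3600*1000) m^3/s; v = Q/A; hf = F*f*(L/D)*(v^2/(2g)).
Q = 14*1.252/(3600*1000) = 4.86889e-06 m^3/s
A = pi*(13.28e-3/2)^2 = 1.38512e-04 m^2, so v = Q/A = 0.0351515 m/s
hf = 0.3607*0.02*(170/0.01328)*(0.0351515^2/(2*9.81)) = 0.005816 m
Therefore the lateral friction head loss = 0.005816 m.


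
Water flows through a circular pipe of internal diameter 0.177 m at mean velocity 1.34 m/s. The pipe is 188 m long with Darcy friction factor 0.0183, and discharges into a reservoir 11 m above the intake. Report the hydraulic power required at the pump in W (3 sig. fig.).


Approach: apply continuity + Darcy-Weisbach + hydraulic power, Q = A*v; hf = f*(L/D)*(v^2/(2g)); H = static + hf; P = rho*g*Q*H.
Step 1 — flow rate (continuity, Q = A*v):
  A = pi*(0.177/2)^2 = 0.024606 m^2
  Q = 0.024606 * 1.34 = 0.032972 m^3/s
Step 2 — friction head loss (Darcy-Weisbach):
  hf = 0.0183 * (188/0.177) * (1.34^2 / (2*9.81))
  hf = 1.7789 m
Step 3 — total head: H = 11 + 1.7789 = 12.779 m
Step 4 — hydraulic power (P = rho*g*Q*H):
  P = 1000 * 9.81 * 0.032972 * 12.779 = 4130 W
Therefore the hydraulic power required at the pump = 4130 W.


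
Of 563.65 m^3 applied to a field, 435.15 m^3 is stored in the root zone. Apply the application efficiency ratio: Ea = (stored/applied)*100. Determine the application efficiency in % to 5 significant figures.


Ea = (435.15/563.65)*100 = 77.202 %
Therefore the application efficiency = 77.202 %.


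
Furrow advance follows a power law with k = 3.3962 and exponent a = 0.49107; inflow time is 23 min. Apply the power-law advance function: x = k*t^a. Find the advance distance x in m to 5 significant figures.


x = 3.3962 * 23^0.49107 = 15.838 m
Therefore the advance distance x = 15.838 m.


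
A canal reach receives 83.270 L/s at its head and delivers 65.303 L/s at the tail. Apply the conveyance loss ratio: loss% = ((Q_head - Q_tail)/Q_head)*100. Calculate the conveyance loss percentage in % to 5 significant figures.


loss = ((83.270 - 65.303)/83.270)*100 = 21.577 %
Therefore the conveyance loss percentage = 21.577 %.


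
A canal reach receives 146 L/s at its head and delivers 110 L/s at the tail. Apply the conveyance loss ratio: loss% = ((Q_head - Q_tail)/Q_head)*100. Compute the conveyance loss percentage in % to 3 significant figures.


loss = ((146 - 110)/146)*100 = 24.7 %
Therefore the conveyance loss percentage = 24.7 %.


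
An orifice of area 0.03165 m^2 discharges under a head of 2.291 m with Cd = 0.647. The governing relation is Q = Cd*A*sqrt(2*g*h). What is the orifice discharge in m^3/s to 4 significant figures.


Q = 0.647 * 0.03165 * sqrt(2*9.81*2.291) = 0.1373 m^3/s
Therefore the orifice discharge = 0.1373 m^3/s.


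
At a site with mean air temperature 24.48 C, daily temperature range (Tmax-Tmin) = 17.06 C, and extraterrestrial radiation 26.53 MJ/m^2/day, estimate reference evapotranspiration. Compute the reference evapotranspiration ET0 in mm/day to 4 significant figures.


Approach: apply the Hargreaves-Samani method, ET0 = 0.0023*(Tmean+17.8)*sqrt(Tmax-Tmin)*0.408*Ra.
ET0 = 0.0023*(24.48+17.8)*sqrt(17.06)*0.408*26.53 = 4.348 mm/day
Therefore the reference evapotranspiration ET0 = 4.348 mm/day.


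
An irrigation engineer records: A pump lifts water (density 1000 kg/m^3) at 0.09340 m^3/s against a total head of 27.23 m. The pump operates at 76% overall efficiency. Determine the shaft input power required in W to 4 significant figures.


Approach: apply hydraulic power then efficiency conversion, P = rho*g*Q*H; P_in = P/eta.
Step 1 — hydraulic power (P = rho*g*Q*H):
  P = 1000 * 9.81 * 0.09340 * 27.23 = 24949.6 W
Step 2 — input power: P_in = P/eta = 24949.6 / 0.76 = 32830 W
Therefore the shaft input power required = 32830 W.


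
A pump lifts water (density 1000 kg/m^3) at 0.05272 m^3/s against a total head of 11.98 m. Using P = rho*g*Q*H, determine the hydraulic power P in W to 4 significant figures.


P = 1000 * 9.81 * 0.05272 * 11.98 = 6196 W
Therefore the hydraulic power P = 6196 W.


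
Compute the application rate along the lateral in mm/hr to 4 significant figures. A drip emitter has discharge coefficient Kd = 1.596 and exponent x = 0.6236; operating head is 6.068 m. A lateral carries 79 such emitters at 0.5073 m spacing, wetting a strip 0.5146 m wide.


Approach: apply the emitter equation with a lateral mass balance, q = Kd*h^x; Q = n*q; rate = Q/(n*spacing*width).
Step 1 — single emitter flow (q = Kd*h^x):
  q = 1.596 * 6.068^0.6236 = 4.91292 L/hr
Step 2 — total lateral flow: Q = 79 * 4.91292 = 388.121 L/hr
Step 3 — wetted area: A = 79 * 0.5073 * 0.5146 = 20.6235 m^2
Step 4 — application rate: Q/A = 388.121/20.6235 = 18.82 mm/hr
Therefore the application rate along the lateral = 18.82 mm/hr.


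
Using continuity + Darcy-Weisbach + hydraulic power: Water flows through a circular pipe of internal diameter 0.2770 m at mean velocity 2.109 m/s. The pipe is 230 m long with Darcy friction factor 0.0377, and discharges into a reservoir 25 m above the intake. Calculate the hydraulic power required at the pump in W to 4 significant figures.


Approach: apply continuity + Darcy-Weisbach + hydraulic power, Q = A*v; hf = f*(L/D)*(v^2/(2g)); H = static + hf; P = rho*g*Q*H.
Step 1 — flow rate (continuity, Q = A*v):
  A = pi*(0.2770/2)^2 = 0.0602628 m^2
  Q = 0.0602628 * 2.109 = 0.127094 m^3/s
Step 2 — friction head loss (Darcy-Weisbach):
  hf = 0.0377 * (230/0.2770) * (2.109^2 / (2*9.81))
  hf = 7.09649 m
Step 3 — total head: H = 25 + 7.09649 = 32.0965 m
Step 4 — hydraulic power (P = rho*g*Q*H):
  P = 1000 * 9.81 * 0.127094 * 32.0965 = 40020 W
Therefore the hydraulic power required at the pump = 40020 W.


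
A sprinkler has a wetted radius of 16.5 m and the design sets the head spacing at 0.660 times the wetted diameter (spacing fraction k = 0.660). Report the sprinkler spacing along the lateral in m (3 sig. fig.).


Approach: apply the sprinkler spacing rule (spacing as a fraction of wetted diameter), S = k*(2*R).
S = 0.660 * (2 * 16.5) = 21.8 m
Therefore the sprinkler spacing along the lateral = 21.8 m.


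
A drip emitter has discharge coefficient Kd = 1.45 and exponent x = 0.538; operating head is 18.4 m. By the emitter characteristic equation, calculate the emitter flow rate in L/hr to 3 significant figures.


Approach: apply the emitter characteristic equation, q = Kd * h^x.
q = 1.45 * 18.4^0.538 = 6.95 L/hr
Therefore the emitter flow rate = 6.95 L/hr.


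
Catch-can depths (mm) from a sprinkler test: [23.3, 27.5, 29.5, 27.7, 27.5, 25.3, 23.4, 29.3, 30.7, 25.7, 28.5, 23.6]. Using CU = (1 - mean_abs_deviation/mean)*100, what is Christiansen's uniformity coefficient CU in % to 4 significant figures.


mean = 26.8333 mm
mean |d_i - mean| = 2.14444 mm
CU = (1 - 2.14444/26.8333)*100 = 92.01 %
Therefore Christiansen's uniformity coefficient CU = 92.01 %.


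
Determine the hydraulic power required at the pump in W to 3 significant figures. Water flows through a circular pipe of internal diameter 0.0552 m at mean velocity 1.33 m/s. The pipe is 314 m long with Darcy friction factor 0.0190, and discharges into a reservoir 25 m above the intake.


Approach: apply continuity + Darcy-Weisbach + hydraulic power, Q = A*v; hf = f*(L/D)*(v^2/(2g)); H = static + hf; P = rho*g*Q*H.
Step 1 — flow rate (continuity, Q = A*v):
  A = pi*(0.0552/2)^2 = 0.0023931 m^2
  Q = 0.0023931 * 1.33 = 0.0031829 m^3/s
Step 2 — friction head loss (Darcy-Weisbach):
  hf = 0.0190 * (314/0.0552) * (1.33^2 / (2*9.81))
  hf = 9.7443 m
Step 3 — total head: H = 25 + 9.7443 = 34.744 m
Step 4 — hydraulic power (P = rho*g*Q*H):
  P = 1000 * 9.81 * 0.0031829 * 34.744 = 1080 W
Therefore the hydraulic power required at the pump = 1080 W.


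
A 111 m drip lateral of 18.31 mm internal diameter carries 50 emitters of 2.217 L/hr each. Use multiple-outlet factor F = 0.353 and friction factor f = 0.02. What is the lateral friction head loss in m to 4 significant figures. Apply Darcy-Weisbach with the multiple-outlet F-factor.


Approach: apply Darcy-Weisbach with the multiple-outlet F-factor, Q = n*q/(3600*1000) m^3/s; v = Q/A; hf = F*f*(L/D)*(v^2/(2g)).
Q = 50*2.217/(3600*1000) = 3.07917e-05 m^3/s
A = pi*(18.31e-3/2)^2 = 2.63310e-04 m^2, so v = Q/A = 0.116941 m/s
hf = 0.353*0.02*(111/0.01831)*(0.116941^2/(2*9.81)) = 0.02983 m
Therefore the lateral friction head loss = 0.02983 m.


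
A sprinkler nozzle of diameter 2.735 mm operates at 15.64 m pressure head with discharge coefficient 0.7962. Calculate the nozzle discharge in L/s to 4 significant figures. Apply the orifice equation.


Approach: apply the orifice equation, Q = Cd*A*sqrt(2*g*h), A = pi*(d/2)^2.
A = pi*(2.735e-3/2)^2 = 5.87495e-06 m^2
Q = 0.7962 * 5.87495e-06 * sqrt(2*9.81*15.64) * 1000 = 0.08194 L/s
Therefore the nozzle discharge = 0.08194 L/s.


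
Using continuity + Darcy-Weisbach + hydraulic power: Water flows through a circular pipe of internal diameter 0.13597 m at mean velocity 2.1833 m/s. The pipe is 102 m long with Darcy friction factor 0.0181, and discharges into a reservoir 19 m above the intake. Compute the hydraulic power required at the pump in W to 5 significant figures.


Approach: apply continuity + Darcy-Weisbach + hydraulic power, Q = A*v; hf = f*(L/D)*(v^2/(2g)); H = static + hf; P = rho*g*Q*H.
Step 1 — flow rate (continuity, Q = A*v):
  A = pi*(0.13597/2)^2 = 0.01452032 m^2
  Q = 0.01452032 * 2.1833 = 0.03170221 m^3/s
Step 2 — friction head loss (Darcy-Weisbach):
  hf = 0.0181 * (102/0.13597) * (2.1833^2 / (2*9.81))
  hf = 3.298857 m
Step 3 — total head: H = 19 + 3.298857 = 22.29886 m
Step 4 — hydraulic power (P = rho*g*Q*H):
  P = 1000 * 9.81 * 0.03170221 * 22.29886 = 6934.9 W
Therefore the hydraulic power required at the pump = 6934.9 W.


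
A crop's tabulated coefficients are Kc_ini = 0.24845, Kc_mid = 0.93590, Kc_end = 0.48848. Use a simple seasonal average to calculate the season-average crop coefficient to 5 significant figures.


Approach: apply a simple seasonal average, Kc_avg = (Kc_ini + Kc_mid + Kc_end)/3.
Kc_avg = (0.24845 + 0.93590 + 0.48848)/3 = 0.55761
Therefore the season-average crop coefficient = 0.55761.


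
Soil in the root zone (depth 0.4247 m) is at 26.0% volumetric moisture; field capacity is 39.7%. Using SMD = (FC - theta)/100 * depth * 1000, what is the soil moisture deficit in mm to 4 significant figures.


SMD = (39.7 - 26.0)/100 * 0.4247 * 1000 = 58.18 mm
Therefore the soil moisture deficit = 58.18 mm.


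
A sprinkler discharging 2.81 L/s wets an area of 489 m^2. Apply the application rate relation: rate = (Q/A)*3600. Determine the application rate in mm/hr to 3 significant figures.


rate = (2.81 / 489) * 3600 = 20.7 mm/hr
Therefore the application rate = 20.7 mm/hr.


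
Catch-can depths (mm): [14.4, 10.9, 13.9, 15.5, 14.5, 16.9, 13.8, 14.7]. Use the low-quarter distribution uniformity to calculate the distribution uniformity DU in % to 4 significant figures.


Approach: apply the low-quarter distribution uniformity, DU = (mean of lowest quarter of readings / overall mean)*100.
sorted lowest 2 of 8: [10.9, 13.8] -> mean = 12.3500 mm
overall mean = 14.3250 mm
DU = (12.3500/14.3250)*100 = 86.21 %
Therefore the distribution uniformity DU = 86.21 %.


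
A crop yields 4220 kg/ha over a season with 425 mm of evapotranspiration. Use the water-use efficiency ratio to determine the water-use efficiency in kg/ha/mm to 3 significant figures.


Approach: apply the water-use efficiency ratio, WUE = yield/ET.
WUE = 4220 / 425 = 9.93 kg/ha/mm
Therefore the water-use efficiency = 9.93 kg/ha/mm.


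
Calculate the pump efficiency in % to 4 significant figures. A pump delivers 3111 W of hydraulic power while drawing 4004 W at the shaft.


Approach: apply the efficiency ratio, eta = (P_out/P_in)*100.
eta = (3111 / 4004) * 100 = 77.70 %
Therefore the pump efficiency = 77.70 %.


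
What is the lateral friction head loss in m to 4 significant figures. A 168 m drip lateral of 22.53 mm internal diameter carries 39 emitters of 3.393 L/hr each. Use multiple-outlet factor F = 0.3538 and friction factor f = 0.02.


Approach: apply Darcy-Weisbach with the multiple-outlet F-factor, Q = n*q/(3600*1000) m^3/s; v = Q/A; hf = F*f*(L/D)*(v^2/(2g)).
Q = 39*3.393/(3600*1000) = 3.67575e-05 m^3/s
A = pi*(22.53e-3/2)^2 = 3.98669e-04 m^2, so v = Q/A = 0.0922006 m/s
hf = 0.3538*0.02*(168/0.02253)*(0.0922006^2/(2*9.81)) = 0.02286 m
Therefore the lateral friction head loss = 0.02286 m.


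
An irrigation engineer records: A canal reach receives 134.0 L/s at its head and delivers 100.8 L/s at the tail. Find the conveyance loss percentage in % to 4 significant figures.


Approach: apply the conveyance loss ratio, loss% = ((Q_head - Q_tail)/Q_head)*100.
loss = ((134.0 - 100.8)/134.0)*100 = 24.78 %
Therefore the conveyance loss percentage = 24.78 %.


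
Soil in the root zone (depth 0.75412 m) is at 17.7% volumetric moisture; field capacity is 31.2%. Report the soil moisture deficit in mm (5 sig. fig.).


Approach: apply the soil moisture deficit relation, SMD = (FC - theta)/100 * depth * 1000.
SMD = (31.2 - 17.7)/100 * 0.75412 * 1000 = 101.81 mm
Therefore the soil moisture deficit = 101.81 mm.


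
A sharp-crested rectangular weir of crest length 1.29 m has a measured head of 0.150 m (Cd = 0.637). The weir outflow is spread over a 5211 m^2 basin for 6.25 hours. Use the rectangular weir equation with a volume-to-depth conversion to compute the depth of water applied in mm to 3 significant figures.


Approach: apply the rectangular weir equation with a volume-to-depth conversion, Q = (2/3)*Cd*L*sqrt(2g)*H^1.5; d = Q*t/A * 1000.
Step 1 — weir discharge:
  Q = (2/3)*0.637*1.29*sqrt(2*9.81)*0.150^1.5 = 0.14097 m^3/s
Step 2 — volume: V = 0.14097 * 6.25*3600 = 3171.8 m^3
Step 3 — depth: d = V/A * 1000 = 3171.8/5211 * 1000 = 609 mm
Therefore the depth of water applied = 609 mm.


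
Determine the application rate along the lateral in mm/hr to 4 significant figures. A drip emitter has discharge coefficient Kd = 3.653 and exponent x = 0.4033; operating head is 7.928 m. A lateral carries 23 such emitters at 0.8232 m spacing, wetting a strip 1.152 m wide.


Approach: apply the emitter equation with a lateral mass balance, q = Kd*h^x; Q = n*q; rate = Q/(n*spacing*width).
Step 1 — single emitter flow (q = Kd*h^x):
  q = 3.653 * 7.928^0.4033 = 8.41942 L/hr
Step 2 — total lateral flow: Q = 23 * 8.41942 = 193.647 L/hr
Step 3 — wetted area: A = 23 * 0.8232 * 1.152 = 21.8115 m^2
Step 4 — application rate: Q/A = 193.647/21.8115 = 8.878 mm/hr
Therefore the application rate along the lateral = 8.878 mm/hr.


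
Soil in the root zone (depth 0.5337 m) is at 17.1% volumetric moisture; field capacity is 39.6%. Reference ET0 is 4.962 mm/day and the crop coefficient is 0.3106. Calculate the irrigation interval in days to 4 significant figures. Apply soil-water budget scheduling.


Approach: apply soil-water budget scheduling, SMD = (FC-theta)/100*depth*1000; ETc = ET0*Kc; interval = SMD/ETc.
Step 1 — soil moisture deficit:
  SMD = (39.6 - 17.1)/100 * 0.5337 * 1000 = 120.082 mm
Step 2 — daily crop ET (ETc = ET0*Kc):
  ETc = 4.962 * 0.3106 = 1.54120 mm/day
Step 3 — irrigation interval (SMD/ETc):
  interval = 120.082 / 1.54120 = 77.92 days
Therefore the irrigation interval = 77.92 days.


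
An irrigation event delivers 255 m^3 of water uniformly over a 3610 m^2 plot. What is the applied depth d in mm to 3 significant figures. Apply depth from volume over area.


Approach: apply depth from volume over area, d = (V/A)*1000.
d = (255 / 3610) * 1000 = 70.6 mm
Therefore the applied depth d = 70.6 mm.


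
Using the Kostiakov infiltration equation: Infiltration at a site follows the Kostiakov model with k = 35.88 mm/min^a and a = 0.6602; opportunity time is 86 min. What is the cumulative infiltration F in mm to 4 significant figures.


Approach: apply the Kostiakov infiltration equation, F = k*t^a.
F = 35.88 * 86^0.6602 = 679.2 mm
Therefore the cumulative infiltration F = 679.2 mm.


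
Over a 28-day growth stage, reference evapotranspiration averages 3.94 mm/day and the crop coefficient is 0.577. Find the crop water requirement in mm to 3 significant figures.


Approach: apply the crop water requirement relation, CWR = ET0 * Kc * days.
CWR = 3.94 * 0.577 * 28 = 63.7 mm
Therefore the crop water requirement = 63.7 mm.


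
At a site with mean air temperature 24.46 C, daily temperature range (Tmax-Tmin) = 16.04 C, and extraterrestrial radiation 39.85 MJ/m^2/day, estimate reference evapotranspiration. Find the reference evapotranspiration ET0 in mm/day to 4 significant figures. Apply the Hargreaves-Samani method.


Approach: apply the Hargreaves-Samani method, ET0 = 0.0023*(Tmean+17.8)*sqrt(Tmax-Tmin)*0.408*Ra.
ET0 = 0.0023*(24.46+17.8)*sqrt(16.04)*0.408*39.85 = 6.329 mm/day
Therefore the reference evapotranspiration ET0 = 6.329 mm/day.


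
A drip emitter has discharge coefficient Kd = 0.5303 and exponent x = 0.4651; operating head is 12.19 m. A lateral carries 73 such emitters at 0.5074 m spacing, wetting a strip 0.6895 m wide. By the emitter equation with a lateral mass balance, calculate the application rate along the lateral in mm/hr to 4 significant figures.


Approach: apply the emitter equation with a lateral mass balance, q = Kd*h^x; Q = n*q; rate = Q/(n*spacing*width).
Step 1 — single emitter flow (q = Kd*h^x):
  q = 0.5303 * 12.19^0.4651 = 1.69677 L/hr
Step 2 — total lateral flow: Q = 73 * 1.69677 = 123.864 L/hr
Step 3 — wetted area: A = 73 * 0.5074 * 0.6895 = 25.5392 m^2
Step 4 — application rate: Q/A = 123.864/25.5392 = 4.850 mm/hr
Therefore the application rate along the lateral = 4.850 mm/hr.


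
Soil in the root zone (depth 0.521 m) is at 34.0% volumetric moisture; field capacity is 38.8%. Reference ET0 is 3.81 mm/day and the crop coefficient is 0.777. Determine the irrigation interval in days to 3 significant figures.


Approach: apply soil-water budget scheduling, SMD = (FC-theta)/100*depth*1000; ETc = ET0*Kc; interval = SMD/ETc.
Step 1 — soil moisture deficit:
  SMD = (38.8 - 34.0)/100 * 0.521 * 1000 = 25.008 mm
Step 2 — daily crop ET (ETc = ET0*Kc):
  ETc = 3.81 * 0.777 = 2.9604 mm/day
Step 3 — irrigation interval (SMD/ETc):
  interval = 25.008 / 2.9604 = 8.45 days
Therefore the irrigation interval = 8.45 days.


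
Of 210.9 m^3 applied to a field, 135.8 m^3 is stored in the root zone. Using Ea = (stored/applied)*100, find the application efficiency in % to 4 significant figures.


Ea = (135.8/210.9)*100 = 64.39 %
Therefore the application efficiency = 64.39 %.


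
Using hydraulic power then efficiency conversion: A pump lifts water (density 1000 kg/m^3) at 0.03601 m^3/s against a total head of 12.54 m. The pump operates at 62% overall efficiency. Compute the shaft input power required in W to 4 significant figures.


Approach: apply hydraulic power then efficiency conversion, P = rho*g*Q*H; P_in = P/eta.
Step 1 — hydraulic power (P = rho*g*Q*H):
  P = 1000 * 9.81 * 0.03601 * 12.54 = 4429.86 W
Step 2 — input power: P_in = P/eta = 4429.86 / 0.62 = 7145 W
Therefore the shaft input power required = 7145 W.


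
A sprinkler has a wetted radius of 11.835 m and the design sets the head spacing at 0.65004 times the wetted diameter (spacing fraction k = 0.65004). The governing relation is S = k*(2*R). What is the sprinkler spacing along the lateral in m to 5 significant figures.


S = 0.65004 * (2 * 11.835) = 15.386 m
Therefore the sprinkler spacing along the lateral = 15.386 m.


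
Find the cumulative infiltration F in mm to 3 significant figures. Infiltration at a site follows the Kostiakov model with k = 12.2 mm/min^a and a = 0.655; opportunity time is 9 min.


Approach: apply the Kostiakov infiltration equation, F = k*t^a.
F = 12.2 * 9^0.655 = 51.5 mm
Therefore the cumulative infiltration F = 51.5 mm.


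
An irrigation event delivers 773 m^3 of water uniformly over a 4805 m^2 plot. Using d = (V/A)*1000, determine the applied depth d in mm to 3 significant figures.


d = (773 / 4805) * 1000 = 161 mm
Therefore the applied depth d = 161 mm.


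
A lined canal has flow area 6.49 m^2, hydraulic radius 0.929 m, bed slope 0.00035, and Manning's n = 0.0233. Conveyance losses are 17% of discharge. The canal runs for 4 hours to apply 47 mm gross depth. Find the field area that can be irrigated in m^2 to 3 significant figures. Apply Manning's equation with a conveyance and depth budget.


Approach: apply Manning's equation with a conveyance and depth budget, Q = (1/n)*A*R^(2/3)*S^(1/2); Q_field = Q*(1-loss); Area = Q_field*t/(d/1000).
Step 1 — canal discharge (Manning's equation):
  Q = (1/0.0233) * 6.49 * 0.929^(2/3) * 0.00035^(1/2) = 4.9614 m^3/s
Step 2 — delivered flow: Q_field = 4.9614*(1 - 17/100) = 4.1179 m^3/s
Step 3 — volume delivered: V = 4.1179 * 4*3600 = 59298 m^3
Step 4 — area served: A = V / (depth/1000) = 59298 / 0.047 = 1260000 m^2
Therefore the field area that can be irrigated = 1260000 m^2.


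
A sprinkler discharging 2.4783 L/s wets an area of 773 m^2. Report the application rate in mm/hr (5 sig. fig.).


Approach: apply the application rate relation, rate = (Q/A)*3600.
rate = (2.4783 / 773) * 3600 = 11.542 mm/hr
Therefore the application rate = 11.542 mm/hr.


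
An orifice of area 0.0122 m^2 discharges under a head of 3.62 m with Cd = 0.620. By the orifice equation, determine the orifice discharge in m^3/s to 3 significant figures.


Approach: apply the orifice equation, Q = Cd*A*sqrt(2*g*h).
Q = 0.620 * 0.0122 * sqrt(2*9.81*3.62) = 0.0637 m^3/s
Therefore the orifice discharge = 0.0637 m^3/s.


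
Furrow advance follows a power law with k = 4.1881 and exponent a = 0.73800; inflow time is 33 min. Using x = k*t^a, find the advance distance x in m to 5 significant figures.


x = 4.1881 * 33^0.73800 = 55.294 m
Therefore the advance distance x = 55.294 m.


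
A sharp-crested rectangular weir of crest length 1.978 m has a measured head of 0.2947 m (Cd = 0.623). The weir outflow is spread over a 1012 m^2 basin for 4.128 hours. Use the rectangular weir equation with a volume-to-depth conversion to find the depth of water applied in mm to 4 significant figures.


Approach: apply the rectangular weir equation with a volume-to-depth conversion, Q = (2/3)*Cd*L*sqrt(2g)*H^1.5; d = Q*t/A * 1000.
Step 1 — weir discharge:
  Q = (2/3)*0.623*1.978*sqrt(2*9.81)*0.2947^1.5 = 0.582161 m^3/s
Step 2 — volume: V = 0.582161 * 4.128*3600 = 8651.37 m^3
Step 3 — depth: d = V/A * 1000 = 8651.37/1012 * 1000 = 8549 mm
Therefore the depth of water applied = 8549 mm.


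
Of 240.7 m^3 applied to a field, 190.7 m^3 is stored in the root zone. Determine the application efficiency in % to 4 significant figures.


Approach: apply the application efficiency ratio, Ea = (stored/applied)*100.
Ea = (190.7/240.7)*100 = 79.23 %
Therefore the application efficiency = 79.23 %.


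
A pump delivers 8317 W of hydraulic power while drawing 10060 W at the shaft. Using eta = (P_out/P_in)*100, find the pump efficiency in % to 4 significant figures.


eta = (8317 / 10060) * 100 = 82.67 %
Therefore the pump efficiency = 82.67 %.


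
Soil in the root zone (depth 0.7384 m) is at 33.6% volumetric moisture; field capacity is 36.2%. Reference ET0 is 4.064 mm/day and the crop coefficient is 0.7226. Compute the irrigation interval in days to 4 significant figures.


Approach: apply soil-water budget scheduling, SMD = (FC-theta)/100*depth*1000; ETc = ET0*Kc; interval = SMD/ETc.
Step 1 — soil moisture deficit:
  SMD = (36.2 - 33.6)/100 * 0.7384 * 1000 = 19.1984 mm
Step 2 — daily crop ET (ETc = ET0*Kc):
  ETc = 4.064 * 0.7226 = 2.93665 mm/day
Step 3 — irrigation interval (SMD/ETc):
  interval = 19.1984 / 2.93665 = 6.538 days
Therefore the irrigation interval = 6.538 days.


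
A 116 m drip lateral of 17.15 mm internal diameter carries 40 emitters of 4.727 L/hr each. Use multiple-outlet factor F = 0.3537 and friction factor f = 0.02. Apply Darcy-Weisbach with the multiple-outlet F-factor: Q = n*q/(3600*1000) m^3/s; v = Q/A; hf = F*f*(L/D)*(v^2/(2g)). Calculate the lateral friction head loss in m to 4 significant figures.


Q = 40*4.727/(3600*1000) = 5.25222e-05 m^3/s
A = pi*(17.15e-3/2)^2 = 2.31003e-04 m^2, so v = Q/A = 0.227366 m/s
hf = 0.3537*0.02*(116/0.01715)*(0.227366^2/(2*9.81)) = 0.1261 m
Therefore the lateral friction head loss = 0.1261 m.


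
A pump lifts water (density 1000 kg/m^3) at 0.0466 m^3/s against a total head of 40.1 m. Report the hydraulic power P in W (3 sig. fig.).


Approach: apply the hydraulic power relation, P = rho*g*Q*H.
P = 1000 * 9.81 * 0.0466 * 40.1 = 18300 W
Therefore the hydraulic power P = 18300 W.


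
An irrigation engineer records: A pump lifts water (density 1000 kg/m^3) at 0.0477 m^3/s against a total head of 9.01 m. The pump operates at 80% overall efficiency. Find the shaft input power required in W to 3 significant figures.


Approach: apply hydraulic power then efficiency conversion, P = rho*g*Q*H; P_in = P/eta.
Step 1 — hydraulic power (P = rho*g*Q*H):
  P = 1000 * 9.81 * 0.0477 * 9.01 = 4216.1 W
Step 2 — input power: P_in = P/eta = 4216.1 / 0.8 = 5270 W
Therefore the shaft input power required = 5270 W.


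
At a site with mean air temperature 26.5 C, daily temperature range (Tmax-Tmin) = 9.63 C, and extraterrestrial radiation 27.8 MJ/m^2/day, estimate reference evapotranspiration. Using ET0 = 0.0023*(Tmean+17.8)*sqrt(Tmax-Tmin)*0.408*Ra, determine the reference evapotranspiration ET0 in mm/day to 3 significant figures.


ET0 = 0.0023*(26.5+17.8)*sqrt(9.63)*0.408*27.8 = 3.59 mm/day
Therefore the reference evapotranspiration ET0 = 3.59 mm/day.


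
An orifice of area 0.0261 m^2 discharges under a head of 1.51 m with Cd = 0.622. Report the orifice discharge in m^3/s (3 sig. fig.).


Approach: apply the orifice equation, Q = Cd*A*sqrt(2*g*h).
Q = 0.622 * 0.0261 * sqrt(2*9.81*1.51) = 0.0884 m^3/s
Therefore the orifice discharge = 0.0884 m^3/s.


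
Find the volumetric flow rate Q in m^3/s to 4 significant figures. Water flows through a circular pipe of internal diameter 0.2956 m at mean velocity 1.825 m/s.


Approach: apply the continuity equation for pipe flow, Q = A * v with A = pi*(D/2)^2.
A = pi*(0.2956/2)^2 = 0.0686276 m^2
Q = 0.0686276 * 1.825 = 0.1252 m^3/s
Therefore the volumetric flow rate Q = 0.1252 m^3/s.


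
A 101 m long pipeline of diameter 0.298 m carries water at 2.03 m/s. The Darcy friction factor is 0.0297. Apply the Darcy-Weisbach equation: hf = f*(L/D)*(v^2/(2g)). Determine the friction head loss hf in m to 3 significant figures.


hf = 0.0297 * (101/0.298) * (2.03^2 / (2*9.81))
hf = 2.11 m
Therefore the friction head loss hf = 2.11 m.


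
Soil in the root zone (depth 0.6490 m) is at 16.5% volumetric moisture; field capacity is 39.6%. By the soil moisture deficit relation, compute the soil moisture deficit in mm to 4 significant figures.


Approach: apply the soil moisture deficit relation, SMD = (FC - theta)/100 * depth * 1000.
SMD = (39.6 - 16.5)/100 * 0.6490 * 1000 = 149.9 mm
Therefore the soil moisture deficit = 149.9 mm.


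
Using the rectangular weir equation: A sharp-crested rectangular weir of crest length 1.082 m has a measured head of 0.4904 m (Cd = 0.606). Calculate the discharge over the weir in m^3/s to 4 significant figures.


Approach: apply the rectangular weir equation, Q = (2/3)*Cd*L*sqrt(2g)*H^1.5.
Q = (2/3)*0.606*1.082*sqrt(2*9.81)*0.4904^1.5 = 0.6649 m^3/s
Therefore the discharge over the weir = 0.6649 m^3/s.


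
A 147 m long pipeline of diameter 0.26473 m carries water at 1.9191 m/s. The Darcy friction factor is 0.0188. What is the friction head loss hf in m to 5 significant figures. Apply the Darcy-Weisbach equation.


Approach: apply the Darcy-Weisbach equation, hf = f*(L/D)*(v^2/(2g)).
hf = 0.0188 * (147/0.26473) * (1.9191^2 / (2*9.81))
hf = 1.9596 m
Therefore the friction head loss hf = 1.9596 m.


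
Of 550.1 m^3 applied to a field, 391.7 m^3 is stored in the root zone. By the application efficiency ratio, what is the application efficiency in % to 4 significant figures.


Approach: apply the application efficiency ratio, Ea = (stored/applied)*100.
Ea = (391.7/550.1)*100 = 71.21 %
Therefore the application efficiency = 71.21 %.


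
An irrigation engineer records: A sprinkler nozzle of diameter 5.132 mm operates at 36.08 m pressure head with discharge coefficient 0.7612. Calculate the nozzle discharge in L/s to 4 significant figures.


Approach: apply the orifice equation, Q = Cd*A*sqrt(2*g*h), A = pi*(d/2)^2.
A = pi*(5.132e-3/2)^2 = 2.06854e-05 m^2
Q = 0.7612 * 2.06854e-05 * sqrt(2*9.81*36.08) * 1000 = 0.4189 L/s
Therefore the nozzle discharge = 0.4189 L/s.


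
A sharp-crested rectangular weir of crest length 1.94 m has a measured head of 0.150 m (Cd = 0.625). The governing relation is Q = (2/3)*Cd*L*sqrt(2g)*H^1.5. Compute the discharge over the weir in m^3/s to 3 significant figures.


Q = (2/3)*0.625*1.94*sqrt(2*9.81)*0.150^1.5 = 0.208 m^3/s
Therefore the discharge over the weir = 0.208 m^3/s.


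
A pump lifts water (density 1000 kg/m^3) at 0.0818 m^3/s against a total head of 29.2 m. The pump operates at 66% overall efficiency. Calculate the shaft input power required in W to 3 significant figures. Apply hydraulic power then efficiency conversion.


Approach: apply hydraulic power then efficiency conversion, P = rho*g*Q*H; P_in = P/eta.
Step 1 — hydraulic power (P = rho*g*Q*H):
  P = 1000 * 9.81 * 0.0818 * 29.2 = 23432 W
Step 2 — input power: P_in = P/eta = 23432 / 0.66 = 35500 W
Therefore the shaft input power required = 35500 W.


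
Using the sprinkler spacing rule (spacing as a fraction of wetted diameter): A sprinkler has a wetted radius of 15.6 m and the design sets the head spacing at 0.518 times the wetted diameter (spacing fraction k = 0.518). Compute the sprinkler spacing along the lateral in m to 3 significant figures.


Approach: apply the sprinkler spacing rule (spacing as a fraction of wetted diameter), S = k*(2*R).
S = 0.518 * (2 * 15.6) = 16.2 m
Therefore the sprinkler spacing along the lateral = 16.2 m.
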